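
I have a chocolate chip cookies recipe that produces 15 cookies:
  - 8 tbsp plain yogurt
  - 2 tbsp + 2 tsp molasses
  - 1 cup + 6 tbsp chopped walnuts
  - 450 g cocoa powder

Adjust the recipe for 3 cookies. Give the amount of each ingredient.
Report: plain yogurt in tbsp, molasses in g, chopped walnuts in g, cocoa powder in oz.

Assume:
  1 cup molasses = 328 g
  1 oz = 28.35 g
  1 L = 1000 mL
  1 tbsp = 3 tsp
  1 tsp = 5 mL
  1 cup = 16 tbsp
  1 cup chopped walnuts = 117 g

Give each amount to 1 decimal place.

plain yogurt: 1.6 tbsp; molasses: 10.9 g; chopped walnuts: 32.2 g; cocoa powder: 3.2 oz

Scaling factor: 3/15 = 1/5 = 0.2.
plain yogurt: 8 tbsp × 1/5 = 1.6 tbsp
molasses: (2 tbsp + 2 tsp = 8/3 tbsp) × 1/5 ÷ 16 tbsp/cup × 328 g/cup ≈ 10.9 g
chopped walnuts: (1 cup + 6 tbsp = 1.375 cup) × 1/5 × 117 g/cup ≈ 32.2 g
cocoa powder: 450 g × 1/5 ÷ 28.35 g/oz ≈ 3.2 oz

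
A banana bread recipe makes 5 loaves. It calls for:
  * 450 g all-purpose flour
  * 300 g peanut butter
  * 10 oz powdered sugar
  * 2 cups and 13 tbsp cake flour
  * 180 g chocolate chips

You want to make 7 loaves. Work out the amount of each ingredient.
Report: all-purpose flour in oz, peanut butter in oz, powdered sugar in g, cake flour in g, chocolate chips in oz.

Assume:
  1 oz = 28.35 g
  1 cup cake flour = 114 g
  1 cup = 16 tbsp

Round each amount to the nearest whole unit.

Scaling factor: 7/5 = 1.4.
all-purpose flour: 450 g × 7/5 ÷ 28.35 g/oz ≈ 22 oz
peanut butter: 300 g × 7/5 ÷ 28.35 g/oz ≈ 15 oz
powdered sugar: 10 oz × 7/5 × 28.35 g/oz ≈ 397 g
cake flour: (2 cup + 13 tbsp = 2.8125 cup) × 7/5 × 114 g/cup ≈ 449 g
chocolate chips: 180 g × 7/5 ÷ 28.35 g/oz ≈ 9 oz

all-purpose flour: 22 oz; peanut butter: 15 oz; powdered sugar: 397 g; cake flour: 449 g; chocolate chips: 9 oz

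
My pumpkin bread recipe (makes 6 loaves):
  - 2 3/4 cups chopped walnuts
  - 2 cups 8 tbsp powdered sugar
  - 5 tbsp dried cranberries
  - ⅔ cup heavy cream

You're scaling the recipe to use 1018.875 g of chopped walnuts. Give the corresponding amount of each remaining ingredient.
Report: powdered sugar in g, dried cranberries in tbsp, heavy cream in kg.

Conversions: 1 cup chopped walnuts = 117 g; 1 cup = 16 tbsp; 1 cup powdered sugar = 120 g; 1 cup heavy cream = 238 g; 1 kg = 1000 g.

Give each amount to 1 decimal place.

powdered sugar: 950.0 g; dried cranberries: 15.8 tbsp; heavy cream: 0.5 kg

The original recipe has 321.75 g of chopped walnuts, so the scaling factor is 1018.875 ÷ 321.75 = 19/6.
powdered sugar: (2 cup + 8 tbsp = 2.5 cup) × 19/6 × 120 g/cup = 950.0 g
dried cranberries: 5 tbsp × 19/6 ≈ 15.8 tbsp
heavy cream: 2/3 cup × 19/6 × 238 g/cup ÷ 1000 g/kg ≈ 0.5 kg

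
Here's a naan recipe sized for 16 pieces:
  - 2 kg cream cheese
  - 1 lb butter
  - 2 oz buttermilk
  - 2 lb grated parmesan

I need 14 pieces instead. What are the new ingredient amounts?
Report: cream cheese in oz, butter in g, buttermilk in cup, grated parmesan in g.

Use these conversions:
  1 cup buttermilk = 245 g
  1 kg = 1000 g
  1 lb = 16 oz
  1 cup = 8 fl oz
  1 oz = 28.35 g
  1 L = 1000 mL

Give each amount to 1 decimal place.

cream cheese: 61.7 oz; butter: 396.9 g; buttermilk: 0.2 cup; grated parmesan: 793.8 g

Scaling factor: 14/16 = 7/8 = 0.875.
cream cheese: 2 kg × 7/8 × 1000 g/kg ÷ 28.35 g/oz ≈ 61.7 oz
butter: 1 lb × 7/8 × 16 oz/lb × 28.35 g/oz = 396.9 g
buttermilk: 2 oz × 7/8 × 28.35 g/oz ÷ 245 g/cup ≈ 0.2 cup
grated parmesan: 2 lb × 7/8 × 16 oz/lb × 28.35 g/oz = 793.8 g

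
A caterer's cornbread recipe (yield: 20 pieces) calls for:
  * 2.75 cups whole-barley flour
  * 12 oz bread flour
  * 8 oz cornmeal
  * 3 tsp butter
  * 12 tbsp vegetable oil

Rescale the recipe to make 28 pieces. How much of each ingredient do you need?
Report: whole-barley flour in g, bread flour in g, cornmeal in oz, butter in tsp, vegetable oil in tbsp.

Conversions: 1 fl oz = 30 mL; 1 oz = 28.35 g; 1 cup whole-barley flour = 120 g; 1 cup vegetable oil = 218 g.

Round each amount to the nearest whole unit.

Scaling factor: 28/20 = 7/5 = 1.4.
whole-barley flour: 2.75 cup × 7/5 × 120 g/cup = 462 g
bread flour: 12 oz × 7/5 × 28.35 g/oz ≈ 476 g
cornmeal: 8 oz × 7/5 ≈ 11 oz
butter: 3 tsp × 7/5 ≈ 4 tsp
vegetable oil: 12 tbsp × 7/5 ≈ 17 tbsp

whole-barley flour: 462 g; bread flour: 476 g; cornmeal: 11 oz; butter: 4 tsp; vegetable oil: 17 tbsp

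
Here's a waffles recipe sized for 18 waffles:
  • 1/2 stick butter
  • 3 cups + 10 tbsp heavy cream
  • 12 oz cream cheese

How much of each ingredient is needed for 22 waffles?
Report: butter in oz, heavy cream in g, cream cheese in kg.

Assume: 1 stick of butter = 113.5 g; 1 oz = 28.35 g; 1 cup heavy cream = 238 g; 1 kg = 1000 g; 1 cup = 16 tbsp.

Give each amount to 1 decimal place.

butter: 2.4 oz; heavy cream: 1054.5 g; cream cheese: 0.4 kg

Scaling factor: 22/18 = 11/9.
butter: 0.5 stick × 11/9 × 113.5 g/stick ÷ 28.35 g/oz ≈ 2.4 oz
heavy cream: (3 cup + 10 tbsp = 3.625 cup) × 11/9 × 238 g/cup ≈ 1054.5 g
cream cheese: 12 oz × 11/9 × 28.35 g/oz ÷ 1000 g/kg ≈ 0.4 kg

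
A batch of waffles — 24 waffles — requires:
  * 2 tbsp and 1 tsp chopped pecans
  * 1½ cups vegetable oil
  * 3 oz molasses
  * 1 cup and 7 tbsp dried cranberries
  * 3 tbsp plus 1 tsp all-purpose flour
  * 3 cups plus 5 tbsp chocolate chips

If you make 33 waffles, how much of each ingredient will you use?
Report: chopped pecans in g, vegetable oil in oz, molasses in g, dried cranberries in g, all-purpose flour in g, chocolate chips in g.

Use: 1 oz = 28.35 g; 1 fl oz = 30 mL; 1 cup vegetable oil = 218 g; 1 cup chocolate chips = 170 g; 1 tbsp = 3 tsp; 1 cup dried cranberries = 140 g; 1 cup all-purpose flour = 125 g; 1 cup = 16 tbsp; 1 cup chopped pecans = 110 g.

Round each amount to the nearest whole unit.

Scaling factor: 33/24 = 11/8 = 1.375.
chopped pecans: (2 tbsp + 1 tsp = 7/3 tbsp) × 11/8 ÷ 16 tbsp/cup × 110 g/cup ≈ 22 g
vegetable oil: 1.5 cup × 11/8 × 218 g/cup ÷ 28.35 g/oz ≈ 16 oz
molasses: 3 oz × 11/8 × 28.35 g/oz ≈ 117 g
dried cranberries: (1 cup + 7 tbsp = 1.4375 cup) × 11/8 × 140 g/cup ≈ 277 g
all-purpose flour: (3 tbsp + 1 tsp = 10/3 tbsp) × 11/8 ÷ 16 tbsp/cup × 125 g/cup ≈ 36 g
chocolate chips: (3 cup + 5 tbsp = 3.3125 cup) × 11/8 × 170 g/cup ≈ 774 g

chopped pecans: 22 g; vegetable oil: 16 oz; molasses: 117 g; dried cranberries: 277 g; all-purpose flour: 36 g; chocolate chips: 774 g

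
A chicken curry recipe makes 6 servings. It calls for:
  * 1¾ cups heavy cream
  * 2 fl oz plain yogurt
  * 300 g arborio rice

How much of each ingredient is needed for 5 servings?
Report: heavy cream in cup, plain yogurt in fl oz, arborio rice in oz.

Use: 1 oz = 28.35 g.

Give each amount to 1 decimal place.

Scaling factor: 5/6.
heavy cream: 1.75 cup × 5/6 ≈ 1.5 cup
plain yogurt: 2 fl oz × 5/6 ≈ 1.7 fl oz
arborio rice: 300 g × 5/6 ÷ 28.35 g/oz ≈ 8.8 oz

heavy cream: 1.5 cup; plain yogurt: 1.7 fl oz; arborio rice: 8.8 oz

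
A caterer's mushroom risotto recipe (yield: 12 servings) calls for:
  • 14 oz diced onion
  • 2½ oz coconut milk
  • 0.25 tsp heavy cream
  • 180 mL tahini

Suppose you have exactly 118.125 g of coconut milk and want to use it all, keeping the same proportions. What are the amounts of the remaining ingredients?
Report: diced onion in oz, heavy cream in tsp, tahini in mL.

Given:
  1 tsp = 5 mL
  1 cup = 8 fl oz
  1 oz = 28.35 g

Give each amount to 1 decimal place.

The original recipe has 70.875 g of coconut milk, so the scaling factor is 118.125 ÷ 70.875 = 5/3.
diced onion: 14 oz × 5/3 ≈ 23.3 oz
heavy cream: 0.25 tsp × 5/3 ≈ 0.4 tsp
tahini: 180 mL × 5/3 = 300.0 mL

diced onion: 23.3 oz; heavy cream: 0.4 tsp; tahini: 300.0 mL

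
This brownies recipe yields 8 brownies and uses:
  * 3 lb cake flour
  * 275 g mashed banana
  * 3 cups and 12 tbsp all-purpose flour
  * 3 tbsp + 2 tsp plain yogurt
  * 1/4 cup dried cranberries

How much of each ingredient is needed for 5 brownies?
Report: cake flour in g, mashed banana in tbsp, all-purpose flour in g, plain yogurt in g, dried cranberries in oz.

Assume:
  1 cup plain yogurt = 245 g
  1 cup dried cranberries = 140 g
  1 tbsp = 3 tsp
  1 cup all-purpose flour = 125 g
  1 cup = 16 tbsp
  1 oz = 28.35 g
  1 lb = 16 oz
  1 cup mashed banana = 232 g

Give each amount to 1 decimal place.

cake flour: 850.5 g; mashed banana: 11.9 tbsp; all-purpose flour: 293.0 g; plain yogurt: 35.1 g; dried cranberries: 0.8 oz

Scaling factor: 5/8 = 0.625.
cake flour: 3 lb × 5/8 × 16 oz/lb × 28.35 g/oz = 850.5 g
mashed banana: 275 g × 5/8 ÷ 232 g/cup × 16 tbsp/cup ≈ 11.9 tbsp
all-purpose flour: (3 cup + 12 tbsp = 3.75 cup) × 5/8 × 125 g/cup ≈ 293.0 g
plain yogurt: (3 tbsp + 2 tsp = 11/3 tbsp) × 5/8 ÷ 16 tbsp/cup × 245 g/cup ≈ 35.1 g
dried cranberries: 0.25 cup × 5/8 × 140 g/cup ÷ 28.35 g/oz ≈ 0.8 oz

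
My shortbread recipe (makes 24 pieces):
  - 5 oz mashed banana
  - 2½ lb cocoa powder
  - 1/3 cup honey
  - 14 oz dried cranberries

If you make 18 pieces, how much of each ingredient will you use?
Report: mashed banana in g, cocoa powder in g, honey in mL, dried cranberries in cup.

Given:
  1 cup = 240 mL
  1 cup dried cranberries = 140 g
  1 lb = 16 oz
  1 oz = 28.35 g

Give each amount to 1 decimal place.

mashed banana: 106.3 g; cocoa powder: 850.5 g; honey: 60.0 mL; dried cranberries: 2.1 cup

Scaling factor: 18/24 = 3/4 = 0.75.
mashed banana: 5 oz × 3/4 × 28.35 g/oz ≈ 106.3 g
cocoa powder: 2.5 lb × 3/4 × 16 oz/lb × 28.35 g/oz = 850.5 g
honey: 1/3 cup × 3/4 × 240 mL/cup = 60.0 mL
dried cranberries: 14 oz × 3/4 × 28.35 g/oz ÷ 140 g/cup ≈ 2.1 cup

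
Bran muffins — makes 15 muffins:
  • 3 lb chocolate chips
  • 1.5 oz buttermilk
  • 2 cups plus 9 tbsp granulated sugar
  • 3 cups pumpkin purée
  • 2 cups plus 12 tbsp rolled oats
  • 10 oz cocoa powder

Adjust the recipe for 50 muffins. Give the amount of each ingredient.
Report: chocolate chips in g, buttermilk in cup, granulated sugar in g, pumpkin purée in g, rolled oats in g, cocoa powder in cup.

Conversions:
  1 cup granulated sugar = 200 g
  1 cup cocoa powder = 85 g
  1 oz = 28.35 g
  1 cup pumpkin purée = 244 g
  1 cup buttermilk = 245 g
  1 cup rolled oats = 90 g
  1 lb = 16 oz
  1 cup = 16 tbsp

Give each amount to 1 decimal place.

chocolate chips: 4536.0 g; buttermilk: 0.6 cup; granulated sugar: 1708.3 g; pumpkin purée: 2440.0 g; rolled oats: 825.0 g; cocoa powder: 11.1 cup

Scaling factor: 50/15 = 10/3.
chocolate chips: 3 lb × 10/3 × 16 oz/lb × 28.35 g/oz = 4536.0 g
buttermilk: 1.5 oz × 10/3 × 28.35 g/oz ÷ 245 g/cup ≈ 0.6 cup
granulated sugar: (2 cup + 9 tbsp = 2.5625 cup) × 10/3 × 200 g/cup ≈ 1708.3 g
pumpkin purée: 3 cup × 10/3 × 244 g/cup = 2440.0 g
rolled oats: (2 cup + 12 tbsp = 2.75 cup) × 10/3 × 90 g/cup = 825.0 g
cocoa powder: 10 oz × 10/3 × 28.35 g/oz ÷ 85 g/cup ≈ 11.1 cup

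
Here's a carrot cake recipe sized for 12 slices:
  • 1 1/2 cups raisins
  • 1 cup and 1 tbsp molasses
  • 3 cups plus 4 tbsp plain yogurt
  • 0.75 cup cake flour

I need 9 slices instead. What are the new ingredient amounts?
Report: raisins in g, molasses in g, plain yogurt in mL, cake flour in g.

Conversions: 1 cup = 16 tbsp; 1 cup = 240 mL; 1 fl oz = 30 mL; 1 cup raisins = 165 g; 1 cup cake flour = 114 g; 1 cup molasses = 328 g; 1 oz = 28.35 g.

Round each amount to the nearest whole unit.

raisins: 186 g; molasses: 261 g; plain yogurt: 585 mL; cake flour: 64 g

Scaling factor: 9/12 = 3/4 = 0.75.
raisins: 1.5 cup × 3/4 × 165 g/cup ≈ 186 g
molasses: (1 cup + 1 tbsp = 1.0625 cup) × 3/4 × 328 g/cup ≈ 261 g
plain yogurt: (3 cup + 4 tbsp = 3.25 cup) × 3/4 × 240 mL/cup = 585 mL
cake flour: 0.75 cup × 3/4 × 114 g/cup ≈ 64 g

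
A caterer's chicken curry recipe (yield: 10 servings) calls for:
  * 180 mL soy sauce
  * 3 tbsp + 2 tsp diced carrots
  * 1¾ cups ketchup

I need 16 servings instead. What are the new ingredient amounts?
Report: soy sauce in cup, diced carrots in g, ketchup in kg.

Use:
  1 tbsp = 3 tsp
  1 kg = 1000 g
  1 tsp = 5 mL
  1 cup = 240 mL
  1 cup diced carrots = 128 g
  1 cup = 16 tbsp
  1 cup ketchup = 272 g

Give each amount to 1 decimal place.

soy sauce: 1.2 cup; diced carrots: 46.9 g; ketchup: 0.8 kg

Scaling factor: 16/10 = 8/5 = 1.6.
soy sauce: 180 mL × 8/5 ÷ 240 mL/cup = 1.2 cup
diced carrots: (3 tbsp + 2 tsp = 11/3 tbsp) × 8/5 ÷ 16 tbsp/cup × 128 g/cup ≈ 46.9 g
ketchup: 1.75 cup × 8/5 × 272 g/cup ÷ 1000 g/kg ≈ 0.8 kg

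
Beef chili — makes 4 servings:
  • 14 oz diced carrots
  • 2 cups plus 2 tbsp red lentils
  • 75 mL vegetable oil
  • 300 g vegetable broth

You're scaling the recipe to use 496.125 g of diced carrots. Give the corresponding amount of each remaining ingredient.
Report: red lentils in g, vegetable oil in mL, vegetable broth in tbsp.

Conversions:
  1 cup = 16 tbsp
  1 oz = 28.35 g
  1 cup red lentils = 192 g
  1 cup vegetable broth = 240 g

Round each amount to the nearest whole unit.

red lentils: 510 g; vegetable oil: 94 mL; vegetable broth: 25 tbsp

The original recipe has 396.9 g of diced carrots, so the scaling factor is 496.125 ÷ 396.9 = 5/4 = 1.25.
red lentils: (2 cup + 2 tbsp = 2.125 cup) × 5/4 × 192 g/cup = 510 g
vegetable oil: 75 mL × 5/4 ≈ 94 mL
vegetable broth: 300 g × 5/4 ÷ 240 g/cup × 16 tbsp/cup = 25 tbsp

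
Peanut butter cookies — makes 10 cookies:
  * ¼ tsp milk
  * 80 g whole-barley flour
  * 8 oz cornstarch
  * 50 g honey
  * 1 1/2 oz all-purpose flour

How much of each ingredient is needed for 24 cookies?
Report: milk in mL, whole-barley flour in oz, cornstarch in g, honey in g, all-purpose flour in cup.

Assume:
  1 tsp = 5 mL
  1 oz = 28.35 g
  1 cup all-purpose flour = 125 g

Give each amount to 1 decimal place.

milk: 3.0 mL; whole-barley flour: 6.8 oz; cornstarch: 544.3 g; honey: 120.0 g; all-purpose flour: 0.8 cup

Scaling factor: 24/10 = 12/5 = 2.4.
milk: 0.25 tsp × 12/5 × 5 mL/tsp = 3.0 mL
whole-barley flour: 80 g × 12/5 ÷ 28.35 g/oz ≈ 6.8 oz
cornstarch: 8 oz × 12/5 × 28.35 g/oz ≈ 544.3 g
honey: 50 g × 12/5 = 120.0 g
all-purpose flour: 1.5 oz × 12/5 × 28.35 g/oz ÷ 125 g/cup ≈ 0.8 cup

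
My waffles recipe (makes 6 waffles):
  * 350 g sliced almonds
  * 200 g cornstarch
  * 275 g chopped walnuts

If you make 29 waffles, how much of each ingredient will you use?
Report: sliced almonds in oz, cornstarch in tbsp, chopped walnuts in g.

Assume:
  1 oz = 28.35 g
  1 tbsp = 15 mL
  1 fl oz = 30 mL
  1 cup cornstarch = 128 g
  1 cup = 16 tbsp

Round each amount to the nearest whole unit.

sliced almonds: 60 oz; cornstarch: 121 tbsp; chopped walnuts: 1329 g

Scaling factor: 29/6.
sliced almonds: 350 g × 29/6 ÷ 28.35 g/oz ≈ 60 oz
cornstarch: 200 g × 29/6 ÷ 128 g/cup × 16 tbsp/cup ≈ 121 tbsp
chopped walnuts: 275 g × 29/6 ≈ 1329 g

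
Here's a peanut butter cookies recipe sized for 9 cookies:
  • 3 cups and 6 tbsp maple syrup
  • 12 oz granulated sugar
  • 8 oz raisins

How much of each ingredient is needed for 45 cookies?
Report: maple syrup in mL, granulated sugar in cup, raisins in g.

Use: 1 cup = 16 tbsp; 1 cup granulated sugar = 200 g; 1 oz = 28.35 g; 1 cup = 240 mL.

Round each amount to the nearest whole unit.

maple syrup: 4050 mL; granulated sugar: 9 cup; raisins: 1134 g

Scaling factor: 45/9 = 5.
maple syrup: (3 cup + 6 tbsp = 3.375 cup) × 5 × 240 mL/cup = 4050 mL
granulated sugar: 12 oz × 5 × 28.35 g/oz ÷ 200 g/cup ≈ 9 cup
raisins: 8 oz × 5 × 28.35 g/oz = 1134 g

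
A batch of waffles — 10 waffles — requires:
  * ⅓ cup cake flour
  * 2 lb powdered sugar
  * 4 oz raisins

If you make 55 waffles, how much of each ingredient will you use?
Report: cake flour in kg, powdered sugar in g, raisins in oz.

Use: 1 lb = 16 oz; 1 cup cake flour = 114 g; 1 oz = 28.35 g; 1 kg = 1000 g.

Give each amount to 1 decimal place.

Scaling factor: 55/10 = 11/2 = 5.5.
cake flour: 1/3 cup × 11/2 × 114 g/cup ÷ 1000 g/kg ≈ 0.2 kg
powdered sugar: 2 lb × 11/2 × 16 oz/lb × 28.35 g/oz = 4989.6 g
raisins: 4 oz × 11/2 = 22.0 oz

cake flour: 0.2 kg; powdered sugar: 4989.6 g; raisins: 22.0 oz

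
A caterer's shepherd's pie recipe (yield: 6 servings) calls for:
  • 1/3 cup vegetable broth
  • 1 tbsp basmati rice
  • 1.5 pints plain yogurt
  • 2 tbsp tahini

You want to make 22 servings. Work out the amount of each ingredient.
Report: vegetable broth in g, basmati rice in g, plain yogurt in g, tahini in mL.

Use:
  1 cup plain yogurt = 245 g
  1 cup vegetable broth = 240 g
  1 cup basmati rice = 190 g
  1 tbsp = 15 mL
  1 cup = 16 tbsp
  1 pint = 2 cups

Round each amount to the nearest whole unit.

Scaling factor: 22/6 = 11/3.
vegetable broth: 1/3 cup × 11/3 × 240 g/cup ≈ 293 g
basmati rice: 1 tbsp × 11/3 ÷ 16 tbsp/cup × 190 g/cup ≈ 44 g
plain yogurt: 1.5 pint × 11/3 × 2 cup/pint × 245 g/cup = 2695 g
tahini: 2 tbsp × 11/3 × 15 mL/tbsp = 110 mL

vegetable broth: 293 g; basmati rice: 44 g; plain yogurt: 2695 g; tahini: 110 mL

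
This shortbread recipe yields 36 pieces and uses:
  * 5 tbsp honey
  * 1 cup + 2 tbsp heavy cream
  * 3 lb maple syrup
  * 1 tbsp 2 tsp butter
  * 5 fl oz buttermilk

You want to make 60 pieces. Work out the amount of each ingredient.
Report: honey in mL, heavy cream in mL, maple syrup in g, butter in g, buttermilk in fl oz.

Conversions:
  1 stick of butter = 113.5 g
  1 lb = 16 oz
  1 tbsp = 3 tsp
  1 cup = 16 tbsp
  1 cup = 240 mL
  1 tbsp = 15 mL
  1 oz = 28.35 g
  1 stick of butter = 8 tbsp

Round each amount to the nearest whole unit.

Scaling factor: 60/36 = 5/3.
honey: 5 tbsp × 5/3 × 15 mL/tbsp = 125 mL
heavy cream: (1 cup + 2 tbsp = 1.125 cup) × 5/3 × 240 mL/cup = 450 mL
maple syrup: 3 lb × 5/3 × 16 oz/lb × 28.35 g/oz = 2268 g
butter: (1 tbsp + 2 tsp = 5/3 tbsp) × 5/3 ÷ 8 tbsp/stick × 113.5 g/stick ≈ 39 g
buttermilk: 5 fl oz × 5/3 ≈ 8 fl oz

honey: 125 mL; heavy cream: 450 mL; maple syrup: 2268 g; butter: 39 g; buttermilk: 8 fl oz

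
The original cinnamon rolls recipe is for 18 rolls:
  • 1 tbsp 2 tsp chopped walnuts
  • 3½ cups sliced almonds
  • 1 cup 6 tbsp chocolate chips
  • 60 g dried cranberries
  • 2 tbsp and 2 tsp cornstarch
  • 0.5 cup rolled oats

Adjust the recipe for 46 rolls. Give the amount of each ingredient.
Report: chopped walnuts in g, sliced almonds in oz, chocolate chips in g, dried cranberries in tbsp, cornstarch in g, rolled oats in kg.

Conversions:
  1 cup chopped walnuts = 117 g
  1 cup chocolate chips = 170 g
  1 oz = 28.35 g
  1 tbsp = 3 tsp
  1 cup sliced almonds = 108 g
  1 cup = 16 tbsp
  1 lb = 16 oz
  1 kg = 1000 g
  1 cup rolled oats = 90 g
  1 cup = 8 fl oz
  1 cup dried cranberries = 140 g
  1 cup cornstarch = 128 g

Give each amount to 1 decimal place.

chopped walnuts: 31.1 g; sliced almonds: 34.1 oz; chocolate chips: 597.4 g; dried cranberries: 17.5 tbsp; cornstarch: 54.5 g; rolled oats: 0.1 kg

Scaling factor: 46/18 = 23/9.
chopped walnuts: (1 tbsp + 2 tsp = 5/3 tbsp) × 23/9 ÷ 16 tbsp/cup × 117 g/cup ≈ 31.1 g
sliced almonds: 3.5 cup × 23/9 × 108 g/cup ÷ 28.35 g/oz ≈ 34.1 oz
chocolate chips: (1 cup + 6 tbsp = 1.375 cup) × 23/9 × 170 g/cup ≈ 597.4 g
dried cranberries: 60 g × 23/9 ÷ 140 g/cup × 16 tbsp/cup ≈ 17.5 tbsp
cornstarch: (2 tbsp + 2 tsp = 8/3 tbsp) × 23/9 ÷ 16 tbsp/cup × 128 g/cup ≈ 54.5 g
rolled oats: 0.5 cup × 23/9 × 90 g/cup ÷ 1000 g/kg ≈ 0.1 kg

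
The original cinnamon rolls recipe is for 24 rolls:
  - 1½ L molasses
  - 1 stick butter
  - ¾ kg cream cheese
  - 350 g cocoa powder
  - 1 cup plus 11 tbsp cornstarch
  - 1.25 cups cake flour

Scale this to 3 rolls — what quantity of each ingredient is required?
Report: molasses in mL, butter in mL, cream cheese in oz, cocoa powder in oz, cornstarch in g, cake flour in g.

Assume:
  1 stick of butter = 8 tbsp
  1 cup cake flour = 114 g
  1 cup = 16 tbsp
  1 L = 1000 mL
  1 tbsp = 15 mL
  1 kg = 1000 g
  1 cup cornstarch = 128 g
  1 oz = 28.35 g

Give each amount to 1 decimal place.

molasses: 187.5 mL; butter: 15.0 mL; cream cheese: 3.3 oz; cocoa powder: 1.5 oz; cornstarch: 27.0 g; cake flour: 17.8 g

Scaling factor: 3/24 = 1/8 = 0.125.
molasses: 1.5 L × 1/8 × 1000 mL/L = 187.5 mL
butter: 1 stick × 1/8 × 8 tbsp/stick × 15 mL/tbsp = 15.0 mL
cream cheese: 0.75 kg × 1/8 × 1000 g/kg ÷ 28.35 g/oz ≈ 3.3 oz
cocoa powder: 350 g × 1/8 ÷ 28.35 g/oz ≈ 1.5 oz
cornstarch: (1 cup + 11 tbsp = 1.6875 cup) × 1/8 × 128 g/cup = 27.0 g
cake flour: 1.25 cup × 1/8 × 114 g/cup ≈ 17.8 g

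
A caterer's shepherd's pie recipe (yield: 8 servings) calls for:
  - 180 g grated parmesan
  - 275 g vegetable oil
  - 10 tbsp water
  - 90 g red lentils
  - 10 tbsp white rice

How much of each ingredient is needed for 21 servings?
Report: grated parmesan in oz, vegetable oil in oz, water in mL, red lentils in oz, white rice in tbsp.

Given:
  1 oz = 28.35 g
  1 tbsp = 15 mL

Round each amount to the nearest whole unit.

grated parmesan: 17 oz; vegetable oil: 25 oz; water: 394 mL; red lentils: 8 oz; white rice: 26 tbsp

Scaling factor: 21/8 = 2.625.
grated parmesan: 180 g × 21/8 ÷ 28.35 g/oz ≈ 17 oz
vegetable oil: 275 g × 21/8 ÷ 28.35 g/oz ≈ 25 oz
water: 10 tbsp × 21/8 × 15 mL/tbsp ≈ 394 mL
red lentils: 90 g × 21/8 ÷ 28.35 g/oz ≈ 8 oz
white rice: 10 tbsp × 21/8 ≈ 26 tbsp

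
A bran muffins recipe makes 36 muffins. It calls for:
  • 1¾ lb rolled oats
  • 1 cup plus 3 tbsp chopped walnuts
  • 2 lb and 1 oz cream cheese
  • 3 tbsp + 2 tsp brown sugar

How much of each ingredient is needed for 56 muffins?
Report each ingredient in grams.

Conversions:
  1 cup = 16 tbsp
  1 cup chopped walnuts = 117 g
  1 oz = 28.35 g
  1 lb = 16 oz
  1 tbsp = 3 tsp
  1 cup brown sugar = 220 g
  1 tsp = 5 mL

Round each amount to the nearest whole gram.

rolled oats: 1235 g; chopped walnuts: 216 g; cream cheese: 1455 g; brown sugar: 78 g

Scaling factor: 56/36 = 14/9.
rolled oats: 1.75 lb × 14/9 × 16 oz/lb × 28.35 g/oz ≈ 1235 g
chopped walnuts: (1 cup + 3 tbsp = 1.1875 cup) × 14/9 × 117 g/cup ≈ 216 g
cream cheese: (2 lb + 1 oz = 2.0625 lb) × 14/9 × 16 oz/lb × 28.35 g/oz ≈ 1455 g
brown sugar: (3 tbsp + 2 tsp = 11/3 tbsp) × 14/9 ÷ 16 tbsp/cup × 220 g/cup ≈ 78 g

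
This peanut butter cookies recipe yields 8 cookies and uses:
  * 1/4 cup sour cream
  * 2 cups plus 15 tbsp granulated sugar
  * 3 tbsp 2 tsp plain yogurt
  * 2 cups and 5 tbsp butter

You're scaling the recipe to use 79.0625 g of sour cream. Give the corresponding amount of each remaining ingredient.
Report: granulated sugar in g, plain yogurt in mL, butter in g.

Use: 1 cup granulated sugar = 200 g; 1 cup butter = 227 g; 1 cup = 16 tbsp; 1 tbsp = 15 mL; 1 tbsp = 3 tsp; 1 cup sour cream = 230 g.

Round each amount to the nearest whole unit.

The original recipe has 57.5 g of sour cream, so the scaling factor is 79.0625 ÷ 57.5 = 11/8 = 1.375.
granulated sugar: (2 cup + 15 tbsp = 2.9375 cup) × 11/8 × 200 g/cup ≈ 808 g
plain yogurt: (3 tbsp + 2 tsp = 11/3 tbsp) × 11/8 × 15 mL/tbsp ≈ 76 mL
butter: (2 cup + 5 tbsp = 2.3125 cup) × 11/8 × 227 g/cup ≈ 722 g

granulated sugar: 808 g; plain yogurt: 76 mL; butter: 722 g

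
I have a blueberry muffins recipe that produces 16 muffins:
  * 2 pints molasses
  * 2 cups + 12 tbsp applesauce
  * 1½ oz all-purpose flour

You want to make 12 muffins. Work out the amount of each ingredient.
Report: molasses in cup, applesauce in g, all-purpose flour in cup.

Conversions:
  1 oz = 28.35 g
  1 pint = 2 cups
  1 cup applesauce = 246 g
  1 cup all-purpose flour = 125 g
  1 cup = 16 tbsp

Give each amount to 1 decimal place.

molasses: 3.0 cup; applesauce: 507.4 g; all-purpose flour: 0.3 cup

Scaling factor: 12/16 = 3/4 = 0.75.
molasses: 2 pint × 3/4 × 2 cup/pint = 3.0 cup
applesauce: (2 cup + 12 tbsp = 2.75 cup) × 3/4 × 246 g/cup ≈ 507.4 g
all-purpose flour: 1.5 oz × 3/4 × 28.35 g/oz ÷ 125 g/cup ≈ 0.3 cup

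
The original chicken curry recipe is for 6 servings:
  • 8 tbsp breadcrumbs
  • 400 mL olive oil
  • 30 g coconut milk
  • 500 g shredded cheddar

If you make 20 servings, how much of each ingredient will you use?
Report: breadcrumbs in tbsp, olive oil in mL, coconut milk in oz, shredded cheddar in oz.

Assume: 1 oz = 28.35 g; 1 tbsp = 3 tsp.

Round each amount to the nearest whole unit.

Scaling factor: 20/6 = 10/3.
breadcrumbs: 8 tbsp × 10/3 ≈ 27 tbsp
olive oil: 400 mL × 10/3 ≈ 1333 mL
coconut milk: 30 g × 10/3 ÷ 28.35 g/oz ≈ 4 oz
shredded cheddar: 500 g × 10/3 ÷ 28.35 g/oz ≈ 59 oz

breadcrumbs: 27 tbsp; olive oil: 1333 mL; coconut milk: 4 oz; shredded cheddar: 59 oz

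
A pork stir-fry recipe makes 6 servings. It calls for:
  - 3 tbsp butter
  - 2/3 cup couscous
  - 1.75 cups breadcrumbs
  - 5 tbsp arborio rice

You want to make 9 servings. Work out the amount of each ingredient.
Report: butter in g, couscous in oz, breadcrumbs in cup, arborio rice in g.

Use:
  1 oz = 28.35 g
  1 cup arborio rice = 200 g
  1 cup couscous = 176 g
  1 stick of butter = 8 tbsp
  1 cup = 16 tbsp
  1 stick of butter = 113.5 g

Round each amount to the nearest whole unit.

Scaling factor: 9/6 = 3/2 = 1.5.
butter: 3 tbsp × 3/2 ÷ 8 tbsp/stick × 113.5 g/stick ≈ 64 g
couscous: 2/3 cup × 3/2 × 176 g/cup ÷ 28.35 g/oz ≈ 6 oz
breadcrumbs: 1.75 cup × 3/2 ≈ 3 cup
arborio rice: 5 tbsp × 3/2 ÷ 16 tbsp/cup × 200 g/cup ≈ 94 g

butter: 64 g; couscous: 6 oz; breadcrumbs: 3 cup; arborio rice: 94 g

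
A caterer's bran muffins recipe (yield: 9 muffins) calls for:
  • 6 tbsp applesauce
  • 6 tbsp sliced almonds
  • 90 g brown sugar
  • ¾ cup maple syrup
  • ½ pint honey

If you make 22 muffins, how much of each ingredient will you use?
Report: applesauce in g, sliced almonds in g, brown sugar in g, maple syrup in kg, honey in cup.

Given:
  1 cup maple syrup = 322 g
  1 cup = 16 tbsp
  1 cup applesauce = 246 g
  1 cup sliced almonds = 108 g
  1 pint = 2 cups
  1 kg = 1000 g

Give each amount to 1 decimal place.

applesauce: 225.5 g; sliced almonds: 99.0 g; brown sugar: 220.0 g; maple syrup: 0.6 kg; honey: 2.4 cup

Scaling factor: 22/9.
applesauce: 6 tbsp × 22/9 ÷ 16 tbsp/cup × 246 g/cup = 225.5 g
sliced almonds: 6 tbsp × 22/9 ÷ 16 tbsp/cup × 108 g/cup = 99.0 g
brown sugar: 90 g × 22/9 = 220.0 g
maple syrup: 0.75 cup × 22/9 × 322 g/cup ÷ 1000 g/kg ≈ 0.6 kg
honey: 0.5 pint × 22/9 × 2 cup/pint ≈ 2.4 cup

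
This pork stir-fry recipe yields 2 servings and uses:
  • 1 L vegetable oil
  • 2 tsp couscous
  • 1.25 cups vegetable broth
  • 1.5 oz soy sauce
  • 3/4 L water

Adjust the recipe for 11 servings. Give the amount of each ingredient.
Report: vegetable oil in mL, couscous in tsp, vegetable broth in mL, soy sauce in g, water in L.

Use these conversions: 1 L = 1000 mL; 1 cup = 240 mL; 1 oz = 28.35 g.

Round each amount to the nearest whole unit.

Scaling factor: 11/2 = 5.5.
vegetable oil: 1 L × 11/2 × 1000 mL/L = 5500 mL
couscous: 2 tsp × 11/2 = 11 tsp
vegetable broth: 1.25 cup × 11/2 × 240 mL/cup = 1650 mL
soy sauce: 1.5 oz × 11/2 × 28.35 g/oz ≈ 234 g
water: 0.75 L × 11/2 ≈ 4 L

vegetable oil: 5500 mL; couscous: 11 tsp; vegetable broth: 1650 mL; soy sauce: 234 g; water: 4 L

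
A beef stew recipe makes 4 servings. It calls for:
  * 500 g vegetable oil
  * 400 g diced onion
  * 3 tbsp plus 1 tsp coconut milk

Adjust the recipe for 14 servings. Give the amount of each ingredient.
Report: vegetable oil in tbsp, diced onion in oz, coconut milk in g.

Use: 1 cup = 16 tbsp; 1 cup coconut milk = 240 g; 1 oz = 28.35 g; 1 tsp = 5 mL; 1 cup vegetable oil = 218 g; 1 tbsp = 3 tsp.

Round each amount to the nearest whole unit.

vegetable oil: 128 tbsp; diced onion: 49 oz; coconut milk: 175 g

Scaling factor: 14/4 = 7/2 = 3.5.
vegetable oil: 500 g × 7/2 ÷ 218 g/cup × 16 tbsp/cup ≈ 128 tbsp
diced onion: 400 g × 7/2 ÷ 28.35 g/oz ≈ 49 oz
coconut milk: (3 tbsp + 1 tsp = 10/3 tbsp) × 7/2 ÷ 16 tbsp/cup × 240 g/cup = 175 g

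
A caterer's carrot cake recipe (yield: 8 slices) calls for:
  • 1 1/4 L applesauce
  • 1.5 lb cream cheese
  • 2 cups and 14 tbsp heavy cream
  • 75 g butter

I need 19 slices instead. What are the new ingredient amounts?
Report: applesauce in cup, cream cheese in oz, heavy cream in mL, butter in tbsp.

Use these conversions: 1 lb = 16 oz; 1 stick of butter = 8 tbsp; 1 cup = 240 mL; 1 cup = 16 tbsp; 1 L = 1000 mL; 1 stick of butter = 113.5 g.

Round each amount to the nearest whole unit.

Scaling factor: 19/8 = 2.375.
applesauce: 1.25 L × 19/8 × 1000 mL/L ÷ 240 mL/cup ≈ 12 cup
cream cheese: 1.5 lb × 19/8 × 16 oz/lb = 57 oz
heavy cream: (2 cup + 14 tbsp = 2.875 cup) × 19/8 × 240 mL/cup ≈ 1639 mL
butter: 75 g × 19/8 ÷ 113.5 g/stick × 8 tbsp/stick ≈ 13 tbsp

applesauce: 12 cup; cream cheese: 57 oz; heavy cream: 1639 mL; butter: 13 tbsp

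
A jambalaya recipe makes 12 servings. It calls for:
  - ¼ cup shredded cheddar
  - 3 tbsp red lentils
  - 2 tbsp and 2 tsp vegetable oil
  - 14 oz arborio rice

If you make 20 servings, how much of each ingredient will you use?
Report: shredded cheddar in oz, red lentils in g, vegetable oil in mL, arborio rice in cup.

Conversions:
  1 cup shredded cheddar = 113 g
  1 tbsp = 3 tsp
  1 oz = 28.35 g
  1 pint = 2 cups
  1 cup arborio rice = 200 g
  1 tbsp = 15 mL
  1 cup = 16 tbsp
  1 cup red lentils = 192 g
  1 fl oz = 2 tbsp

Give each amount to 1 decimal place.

Scaling factor: 20/12 = 5/3.
shredded cheddar: 0.25 cup × 5/3 × 113 g/cup ÷ 28.35 g/oz ≈ 1.7 oz
red lentils: 3 tbsp × 5/3 ÷ 16 tbsp/cup × 192 g/cup = 60.0 g
vegetable oil: (2 tbsp + 2 tsp = 8/3 tbsp) × 5/3 × 15 mL/tbsp ≈ 66.7 mL
arborio rice: 14 oz × 5/3 × 28.35 g/oz ÷ 200 g/cup ≈ 3.3 cup

shredded cheddar: 1.7 oz; red lentils: 60.0 g; vegetable oil: 66.7 mL; arborio rice: 3.3 cup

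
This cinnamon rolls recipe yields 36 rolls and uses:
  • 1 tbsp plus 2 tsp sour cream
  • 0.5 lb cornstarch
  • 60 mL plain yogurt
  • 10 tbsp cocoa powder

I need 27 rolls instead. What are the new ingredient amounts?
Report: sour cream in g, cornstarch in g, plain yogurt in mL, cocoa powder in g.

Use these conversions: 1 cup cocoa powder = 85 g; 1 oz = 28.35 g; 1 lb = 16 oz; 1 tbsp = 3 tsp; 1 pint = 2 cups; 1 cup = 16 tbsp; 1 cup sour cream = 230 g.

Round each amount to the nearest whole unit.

sour cream: 18 g; cornstarch: 170 g; plain yogurt: 45 mL; cocoa powder: 40 g

Scaling factor: 27/36 = 3/4 = 0.75.
sour cream: (1 tbsp + 2 tsp = 5/3 tbsp) × 3/4 ÷ 16 tbsp/cup × 230 g/cup ≈ 18 g
cornstarch: 0.5 lb × 3/4 × 16 oz/lb × 28.35 g/oz ≈ 170 g
plain yogurt: 60 mL × 3/4 = 45 mL
cocoa powder: 10 tbsp × 3/4 ÷ 16 tbsp/cup × 85 g/cup ≈ 40 g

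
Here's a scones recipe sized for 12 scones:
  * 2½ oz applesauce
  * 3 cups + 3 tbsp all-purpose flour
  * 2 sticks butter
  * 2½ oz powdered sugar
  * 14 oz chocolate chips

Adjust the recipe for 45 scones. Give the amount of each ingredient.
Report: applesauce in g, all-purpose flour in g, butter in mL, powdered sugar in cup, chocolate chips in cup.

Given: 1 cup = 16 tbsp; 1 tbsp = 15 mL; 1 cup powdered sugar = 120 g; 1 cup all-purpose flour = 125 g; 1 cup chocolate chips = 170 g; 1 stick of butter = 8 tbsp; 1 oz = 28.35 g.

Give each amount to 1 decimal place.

Scaling factor: 45/12 = 15/4 = 3.75.
applesauce: 2.5 oz × 15/4 × 28.35 g/oz ≈ 265.8 g
all-purpose flour: (3 cup + 3 tbsp = 3.1875 cup) × 15/4 × 125 g/cup ≈ 1494.1 g
butter: 2 stick × 15/4 × 8 tbsp/stick × 15 mL/tbsp = 900.0 mL
powdered sugar: 2.5 oz × 15/4 × 28.35 g/oz ÷ 120 g/cup ≈ 2.2 cup
chocolate chips: 14 oz × 15/4 × 28.35 g/oz ÷ 170 g/cup ≈ 8.8 cup

applesauce: 265.8 g; all-purpose flour: 1494.1 g; butter: 900.0 mL; powdered sugar: 2.2 cup; chocolate chips: 8.8 cup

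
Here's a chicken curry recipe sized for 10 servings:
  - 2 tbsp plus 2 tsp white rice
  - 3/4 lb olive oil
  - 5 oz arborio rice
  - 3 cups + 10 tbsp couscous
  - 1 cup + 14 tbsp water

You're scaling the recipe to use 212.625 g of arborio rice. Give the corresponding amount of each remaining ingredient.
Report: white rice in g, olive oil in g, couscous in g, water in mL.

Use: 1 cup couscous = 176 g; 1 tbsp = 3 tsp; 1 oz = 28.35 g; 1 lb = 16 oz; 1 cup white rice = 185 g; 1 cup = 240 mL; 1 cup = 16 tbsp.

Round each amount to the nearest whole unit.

The original recipe has 141.75 g of arborio rice, so the scaling factor is 212.625 ÷ 141.75 = 3/2 = 1.5.
white rice: (2 tbsp + 2 tsp = 8/3 tbsp) × 3/2 ÷ 16 tbsp/cup × 185 g/cup ≈ 46 g
olive oil: 0.75 lb × 3/2 × 16 oz/lb × 28.35 g/oz ≈ 510 g
couscous: (3 cup + 10 tbsp = 3.625 cup) × 3/2 × 176 g/cup = 957 g
water: (1 cup + 14 tbsp = 1.875 cup) × 3/2 × 240 mL/cup = 675 mL

white rice: 46 g; olive oil: 510 g; couscous: 957 g; water: 675 mL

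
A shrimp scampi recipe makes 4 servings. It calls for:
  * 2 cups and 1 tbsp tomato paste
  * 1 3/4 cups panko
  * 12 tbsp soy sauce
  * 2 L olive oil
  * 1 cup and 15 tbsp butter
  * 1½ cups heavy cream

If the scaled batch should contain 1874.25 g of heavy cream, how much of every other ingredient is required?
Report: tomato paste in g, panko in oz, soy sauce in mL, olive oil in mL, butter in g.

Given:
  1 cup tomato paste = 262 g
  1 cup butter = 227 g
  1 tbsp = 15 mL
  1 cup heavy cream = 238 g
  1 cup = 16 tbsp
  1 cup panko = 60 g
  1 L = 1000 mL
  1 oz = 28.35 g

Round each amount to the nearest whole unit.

The original recipe has 357 g of heavy cream, so the scaling factor is 1874.25 ÷ 357 = 21/4 = 5.25.
tomato paste: (2 cup + 1 tbsp = 2.0625 cup) × 21/4 × 262 g/cup ≈ 2837 g
panko: 1.75 cup × 21/4 × 60 g/cup ÷ 28.35 g/oz ≈ 19 oz
soy sauce: 12 tbsp × 21/4 × 15 mL/tbsp = 945 mL
olive oil: 2 L × 21/4 × 1000 mL/L = 10500 mL
butter: (1 cup + 15 tbsp = 1.9375 cup) × 21/4 × 227 g/cup ≈ 2309 g

tomato paste: 2837 g; panko: 19 oz; soy sauce: 945 mL; olive oil: 10500 mL; butter: 2309 g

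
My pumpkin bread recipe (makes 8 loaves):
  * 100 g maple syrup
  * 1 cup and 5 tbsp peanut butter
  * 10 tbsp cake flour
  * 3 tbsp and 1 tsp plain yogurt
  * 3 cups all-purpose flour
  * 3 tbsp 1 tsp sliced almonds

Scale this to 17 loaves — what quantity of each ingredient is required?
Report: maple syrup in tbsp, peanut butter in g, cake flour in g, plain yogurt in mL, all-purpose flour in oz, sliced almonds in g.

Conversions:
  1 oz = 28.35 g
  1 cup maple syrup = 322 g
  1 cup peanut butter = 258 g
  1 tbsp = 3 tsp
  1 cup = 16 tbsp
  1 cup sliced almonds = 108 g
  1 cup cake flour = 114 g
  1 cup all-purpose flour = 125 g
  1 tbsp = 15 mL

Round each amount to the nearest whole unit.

maple syrup: 11 tbsp; peanut butter: 720 g; cake flour: 151 g; plain yogurt: 106 mL; all-purpose flour: 28 oz; sliced almonds: 48 g

Scaling factor: 17/8 = 2.125.
maple syrup: 100 g × 17/8 ÷ 322 g/cup × 16 tbsp/cup ≈ 11 tbsp
peanut butter: (1 cup + 5 tbsp = 1.3125 cup) × 17/8 × 258 g/cup ≈ 720 g
cake flour: 10 tbsp × 17/8 ÷ 16 tbsp/cup × 114 g/cup ≈ 151 g
plain yogurt: (3 tbsp + 1 tsp = 10/3 tbsp) × 17/8 × 15 mL/tbsp ≈ 106 mL
all-purpose flour: 3 cup × 17/8 × 125 g/cup ÷ 28.35 g/oz ≈ 28 oz
sliced almonds: (3 tbsp + 1 tsp = 10/3 tbsp) × 17/8 ÷ 16 tbsp/cup × 108 g/cup ≈ 48 g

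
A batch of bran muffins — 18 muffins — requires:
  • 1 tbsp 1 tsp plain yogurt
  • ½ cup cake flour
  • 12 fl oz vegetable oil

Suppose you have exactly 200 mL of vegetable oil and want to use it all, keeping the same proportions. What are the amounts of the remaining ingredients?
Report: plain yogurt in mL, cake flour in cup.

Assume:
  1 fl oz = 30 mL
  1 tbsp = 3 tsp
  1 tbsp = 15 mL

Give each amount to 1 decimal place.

plain yogurt: 11.1 mL; cake flour: 0.3 cup

The original recipe has 360 mL of vegetable oil, so the scaling factor is 200 ÷ 360 = 5/9.
plain yogurt: (1 tbsp + 1 tsp = 4/3 tbsp) × 5/9 × 15 mL/tbsp ≈ 11.1 mL
cake flour: 0.5 cup × 5/9 ≈ 0.3 cup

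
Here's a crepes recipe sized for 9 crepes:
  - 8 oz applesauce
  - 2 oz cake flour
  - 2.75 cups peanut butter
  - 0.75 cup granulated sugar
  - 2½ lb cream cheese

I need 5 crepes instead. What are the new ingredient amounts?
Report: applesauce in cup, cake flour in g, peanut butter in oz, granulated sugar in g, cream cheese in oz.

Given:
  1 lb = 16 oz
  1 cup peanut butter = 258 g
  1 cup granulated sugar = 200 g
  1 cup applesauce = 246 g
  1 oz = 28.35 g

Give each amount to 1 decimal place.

applesauce: 0.5 cup; cake flour: 31.5 g; peanut butter: 13.9 oz; granulated sugar: 83.3 g; cream cheese: 22.2 oz

Scaling factor: 5/9.
applesauce: 8 oz × 5/9 × 28.35 g/oz ÷ 246 g/cup ≈ 0.5 cup
cake flour: 2 oz × 5/9 × 28.35 g/oz = 31.5 g
peanut butter: 2.75 cup × 5/9 × 258 g/cup ÷ 28.35 g/oz ≈ 13.9 oz
granulated sugar: 0.75 cup × 5/9 × 200 g/cup ≈ 83.3 g
cream cheese: 2.5 lb × 5/9 × 16 oz/lb ≈ 22.2 oz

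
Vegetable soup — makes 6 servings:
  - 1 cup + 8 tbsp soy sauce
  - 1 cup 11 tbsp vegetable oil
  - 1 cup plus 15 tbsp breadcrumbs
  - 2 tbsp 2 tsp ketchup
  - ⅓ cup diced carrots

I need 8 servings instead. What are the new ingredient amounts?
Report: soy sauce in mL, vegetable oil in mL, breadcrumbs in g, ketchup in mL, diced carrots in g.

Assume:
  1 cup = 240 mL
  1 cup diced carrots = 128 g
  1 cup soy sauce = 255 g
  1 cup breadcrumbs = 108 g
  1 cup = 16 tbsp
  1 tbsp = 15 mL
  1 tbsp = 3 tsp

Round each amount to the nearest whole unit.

soy sauce: 480 mL; vegetable oil: 540 mL; breadcrumbs: 279 g; ketchup: 53 mL; diced carrots: 57 g

Scaling factor: 8/6 = 4/3.
soy sauce: (1 cup + 8 tbsp = 1.5 cup) × 4/3 × 240 mL/cup = 480 mL
vegetable oil: (1 cup + 11 tbsp = 1.6875 cup) × 4/3 × 240 mL/cup = 540 mL
breadcrumbs: (1 cup + 15 tbsp = 1.9375 cup) × 4/3 × 108 g/cup = 279 g
ketchup: (2 tbsp + 2 tsp = 8/3 tbsp) × 4/3 × 15 mL/tbsp ≈ 53 mL
diced carrots: 1/3 cup × 4/3 × 128 g/cup ≈ 57 g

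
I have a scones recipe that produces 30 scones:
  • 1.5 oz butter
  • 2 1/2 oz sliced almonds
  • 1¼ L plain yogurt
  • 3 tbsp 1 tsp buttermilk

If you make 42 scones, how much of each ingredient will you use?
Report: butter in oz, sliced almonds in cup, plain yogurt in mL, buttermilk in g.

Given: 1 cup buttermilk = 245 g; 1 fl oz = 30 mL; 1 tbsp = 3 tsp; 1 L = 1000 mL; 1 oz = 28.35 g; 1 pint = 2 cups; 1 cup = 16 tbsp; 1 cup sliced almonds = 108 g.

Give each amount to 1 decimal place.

butter: 2.1 oz; sliced almonds: 0.9 cup; plain yogurt: 1750.0 mL; buttermilk: 71.5 g

Scaling factor: 42/30 = 7/5 = 1.4.
butter: 1.5 oz × 7/5 = 2.1 oz
sliced almonds: 2.5 oz × 7/5 × 28.35 g/oz ÷ 108 g/cup ≈ 0.9 cup
plain yogurt: 1.25 L × 7/5 × 1000 mL/L = 1750.0 mL
buttermilk: (3 tbsp + 1 tsp = 10/3 tbsp) × 7/5 ÷ 16 tbsp/cup × 245 g/cup ≈ 71.5 g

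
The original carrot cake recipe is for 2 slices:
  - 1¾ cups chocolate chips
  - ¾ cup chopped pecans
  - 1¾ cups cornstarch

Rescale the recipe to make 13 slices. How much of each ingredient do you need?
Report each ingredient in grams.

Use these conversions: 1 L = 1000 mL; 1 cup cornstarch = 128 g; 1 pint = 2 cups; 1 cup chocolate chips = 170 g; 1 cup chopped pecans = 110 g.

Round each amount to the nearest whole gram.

Scaling factor: 13/2 = 6.5.
chocolate chips: 1.75 cup × 13/2 × 170 g/cup ≈ 1934 g
chopped pecans: 0.75 cup × 13/2 × 110 g/cup ≈ 536 g
cornstarch: 1.75 cup × 13/2 × 128 g/cup = 1456 g

chocolate chips: 1934 g; chopped pecans: 536 g; cornstarch: 1456 g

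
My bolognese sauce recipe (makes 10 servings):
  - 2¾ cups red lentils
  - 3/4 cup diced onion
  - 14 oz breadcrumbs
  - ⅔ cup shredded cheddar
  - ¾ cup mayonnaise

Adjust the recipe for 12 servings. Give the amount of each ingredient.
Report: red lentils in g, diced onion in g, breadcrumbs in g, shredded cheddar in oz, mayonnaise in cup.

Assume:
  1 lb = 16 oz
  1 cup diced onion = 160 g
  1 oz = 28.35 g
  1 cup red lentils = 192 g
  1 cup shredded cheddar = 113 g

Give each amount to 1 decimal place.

red lentils: 633.6 g; diced onion: 144.0 g; breadcrumbs: 476.3 g; shredded cheddar: 3.2 oz; mayonnaise: 0.9 cup

Scaling factor: 12/10 = 6/5 = 1.2.
red lentils: 2.75 cup × 6/5 × 192 g/cup = 633.6 g
diced onion: 0.75 cup × 6/5 × 160 g/cup = 144.0 g
breadcrumbs: 14 oz × 6/5 × 28.35 g/oz ≈ 476.3 g
shredded cheddar: 2/3 cup × 6/5 × 113 g/cup ÷ 28.35 g/oz ≈ 3.2 oz
mayonnaise: 0.75 cup × 6/5 = 0.9 cup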